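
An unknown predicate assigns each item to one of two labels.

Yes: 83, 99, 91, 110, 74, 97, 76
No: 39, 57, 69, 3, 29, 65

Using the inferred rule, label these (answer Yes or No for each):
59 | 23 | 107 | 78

No, No, Yes, Yes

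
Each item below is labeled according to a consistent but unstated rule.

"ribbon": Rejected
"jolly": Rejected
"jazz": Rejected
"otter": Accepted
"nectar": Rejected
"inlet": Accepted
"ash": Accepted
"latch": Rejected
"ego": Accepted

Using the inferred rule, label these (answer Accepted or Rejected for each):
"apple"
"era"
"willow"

Accepted, Accepted, Rejected

Rule: starts with a vowel. This holds for each 'Accepted' example and fails for each 'Rejected' one.
"apple" — starts with 'a', hence Accepted. "era" — starts with 'e', hence Accepted. "willow" — starts with 'w', hence Rejected.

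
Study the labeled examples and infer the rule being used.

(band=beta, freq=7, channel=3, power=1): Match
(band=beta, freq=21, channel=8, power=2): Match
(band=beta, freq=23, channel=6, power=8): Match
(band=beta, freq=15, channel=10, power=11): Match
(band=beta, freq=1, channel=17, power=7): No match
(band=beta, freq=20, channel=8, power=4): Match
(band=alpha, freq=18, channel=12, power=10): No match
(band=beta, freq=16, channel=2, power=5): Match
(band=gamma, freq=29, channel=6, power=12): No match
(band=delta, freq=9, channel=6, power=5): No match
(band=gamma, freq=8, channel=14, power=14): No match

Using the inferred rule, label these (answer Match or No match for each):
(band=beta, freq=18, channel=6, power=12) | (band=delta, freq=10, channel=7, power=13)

The distinguishing property — band is beta AND freq ≥ 7 — holds for all the 'Match' cases and none of the 'No match' cases.

Match, No match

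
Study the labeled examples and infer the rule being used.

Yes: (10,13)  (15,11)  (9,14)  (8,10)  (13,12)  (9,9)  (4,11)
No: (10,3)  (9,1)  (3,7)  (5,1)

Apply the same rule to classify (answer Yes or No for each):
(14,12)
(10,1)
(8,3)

One predicate separates the groups cleanly: sum ≥ 15.
(14,12): Yes (14+12 = 26). (10,1): No (10+1 = 11). (8,3): No (8+3 = 11).

Yes, No, No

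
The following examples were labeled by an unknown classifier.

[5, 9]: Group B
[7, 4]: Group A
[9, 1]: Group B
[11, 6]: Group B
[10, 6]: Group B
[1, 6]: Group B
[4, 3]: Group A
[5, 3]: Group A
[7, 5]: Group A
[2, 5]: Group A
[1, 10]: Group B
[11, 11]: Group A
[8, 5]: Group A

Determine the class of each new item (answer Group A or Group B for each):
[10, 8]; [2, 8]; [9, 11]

Every 'Group A' example satisfies: |first − second| ≤ 3. None of the 'Group B' examples do.
[10, 8]: Group A (|10−8| = 2). [2, 8]: Group B (|2−8| = 6). [9, 11]: Group A (|9−11| = 2).

Group A, Group B, Group A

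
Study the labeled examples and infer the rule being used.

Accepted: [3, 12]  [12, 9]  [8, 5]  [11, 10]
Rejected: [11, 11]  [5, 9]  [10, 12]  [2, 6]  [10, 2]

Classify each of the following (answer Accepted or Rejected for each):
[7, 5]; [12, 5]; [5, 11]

Rejected, Accepted, Rejected

All 'Accepted' examples share one property — sum is odd — and every 'Rejected' example lacks it.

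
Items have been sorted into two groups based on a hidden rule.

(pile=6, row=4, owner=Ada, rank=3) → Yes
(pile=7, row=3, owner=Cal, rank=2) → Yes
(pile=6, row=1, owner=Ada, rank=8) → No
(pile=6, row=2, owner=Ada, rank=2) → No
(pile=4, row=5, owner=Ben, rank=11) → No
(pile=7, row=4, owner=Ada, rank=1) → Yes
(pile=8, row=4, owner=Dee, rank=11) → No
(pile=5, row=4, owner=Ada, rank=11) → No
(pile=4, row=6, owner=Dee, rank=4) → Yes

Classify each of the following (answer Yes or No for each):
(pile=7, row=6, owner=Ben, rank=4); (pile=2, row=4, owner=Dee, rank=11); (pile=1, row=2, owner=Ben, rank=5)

'Yes' ⟺ rank ≤ 4 AND row ≥ 3.
(pile=7, row=6, owner=Ben, rank=4): rank = 4, row = 6, passes → Yes. (pile=2, row=4, owner=Dee, rank=11): rank = 11, row = 4, does not pass → No. (pile=1, row=2, owner=Ben, rank=5): rank = 5, row = 2, does not pass → No.

Yes, No, No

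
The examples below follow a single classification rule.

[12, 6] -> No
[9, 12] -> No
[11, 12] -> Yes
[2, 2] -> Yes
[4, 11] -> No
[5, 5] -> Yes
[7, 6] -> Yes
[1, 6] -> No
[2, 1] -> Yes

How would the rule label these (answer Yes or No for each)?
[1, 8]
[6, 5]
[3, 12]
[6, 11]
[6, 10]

No, Yes, No, No, No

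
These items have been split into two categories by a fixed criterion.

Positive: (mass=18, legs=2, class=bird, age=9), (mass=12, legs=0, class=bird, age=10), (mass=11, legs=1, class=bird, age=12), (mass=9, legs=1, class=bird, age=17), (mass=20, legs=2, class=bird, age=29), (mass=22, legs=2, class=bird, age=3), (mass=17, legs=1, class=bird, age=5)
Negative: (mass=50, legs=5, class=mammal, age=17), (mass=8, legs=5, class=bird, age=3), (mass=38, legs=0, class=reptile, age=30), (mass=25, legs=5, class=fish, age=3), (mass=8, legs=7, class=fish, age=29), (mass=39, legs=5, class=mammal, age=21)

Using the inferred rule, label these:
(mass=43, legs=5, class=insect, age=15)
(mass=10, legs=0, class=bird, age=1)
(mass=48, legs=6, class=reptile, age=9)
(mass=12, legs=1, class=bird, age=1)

The pattern is that an item is 'Positive' exactly when: class is bird AND legs ≤ 2.

Negative, Positive, Negative, Positive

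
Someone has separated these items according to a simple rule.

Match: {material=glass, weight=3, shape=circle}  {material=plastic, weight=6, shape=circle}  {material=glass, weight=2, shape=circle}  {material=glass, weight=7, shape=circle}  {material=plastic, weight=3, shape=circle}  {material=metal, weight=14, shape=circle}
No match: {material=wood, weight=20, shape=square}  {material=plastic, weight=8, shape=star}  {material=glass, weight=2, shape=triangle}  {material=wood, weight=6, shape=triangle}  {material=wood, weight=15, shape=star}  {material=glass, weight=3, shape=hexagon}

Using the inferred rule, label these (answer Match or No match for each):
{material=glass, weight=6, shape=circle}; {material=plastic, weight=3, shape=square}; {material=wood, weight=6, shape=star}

Match, No match, No match

Rule: shape is circle. This holds for each 'Match' example and fails for each 'No match' one.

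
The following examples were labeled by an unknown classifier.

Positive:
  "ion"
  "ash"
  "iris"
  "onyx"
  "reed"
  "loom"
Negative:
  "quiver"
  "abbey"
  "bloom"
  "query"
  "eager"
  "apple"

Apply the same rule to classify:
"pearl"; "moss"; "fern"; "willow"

Negative, Positive, Positive, Negative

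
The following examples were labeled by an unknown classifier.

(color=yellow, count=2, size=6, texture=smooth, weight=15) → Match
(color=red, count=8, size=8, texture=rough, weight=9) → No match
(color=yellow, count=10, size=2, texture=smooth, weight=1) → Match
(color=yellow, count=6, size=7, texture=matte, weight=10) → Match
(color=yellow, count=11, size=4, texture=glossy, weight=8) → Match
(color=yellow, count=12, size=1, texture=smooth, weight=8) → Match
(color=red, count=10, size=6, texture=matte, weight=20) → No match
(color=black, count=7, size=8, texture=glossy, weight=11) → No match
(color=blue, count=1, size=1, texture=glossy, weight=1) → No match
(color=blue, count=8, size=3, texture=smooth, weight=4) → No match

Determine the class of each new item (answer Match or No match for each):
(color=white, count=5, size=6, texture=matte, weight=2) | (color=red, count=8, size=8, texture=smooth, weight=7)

The simplest hypothesis consistent with all the labels is: color is yellow.
No match: (color=white, count=5, size=6, texture=matte, weight=2), since color is white. No match: (color=red, count=8, size=8, texture=smooth, weight=7), since color is red.

No match, No match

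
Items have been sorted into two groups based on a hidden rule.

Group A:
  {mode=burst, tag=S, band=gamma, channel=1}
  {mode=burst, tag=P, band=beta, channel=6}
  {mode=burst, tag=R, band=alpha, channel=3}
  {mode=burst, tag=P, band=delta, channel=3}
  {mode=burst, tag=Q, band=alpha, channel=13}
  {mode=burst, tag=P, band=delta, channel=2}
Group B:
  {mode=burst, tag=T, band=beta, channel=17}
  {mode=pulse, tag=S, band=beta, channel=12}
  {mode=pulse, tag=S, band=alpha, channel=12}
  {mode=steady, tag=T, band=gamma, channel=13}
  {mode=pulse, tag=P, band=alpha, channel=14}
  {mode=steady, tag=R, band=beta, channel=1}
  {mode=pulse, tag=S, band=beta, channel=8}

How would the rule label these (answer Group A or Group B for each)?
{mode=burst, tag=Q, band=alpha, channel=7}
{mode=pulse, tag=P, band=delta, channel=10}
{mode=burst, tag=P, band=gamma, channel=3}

One predicate separates the groups cleanly: mode is burst AND channel ≤ 13.
Group A: {mode=burst, tag=Q, band=alpha, channel=7}, since mode is burst, channel = 7. Group B: {mode=pulse, tag=P, band=delta, channel=10}, since mode is pulse, channel = 10. Group A: {mode=burst, tag=P, band=gamma, channel=3}, since mode is burst, channel = 3.

Group A, Group B, Group A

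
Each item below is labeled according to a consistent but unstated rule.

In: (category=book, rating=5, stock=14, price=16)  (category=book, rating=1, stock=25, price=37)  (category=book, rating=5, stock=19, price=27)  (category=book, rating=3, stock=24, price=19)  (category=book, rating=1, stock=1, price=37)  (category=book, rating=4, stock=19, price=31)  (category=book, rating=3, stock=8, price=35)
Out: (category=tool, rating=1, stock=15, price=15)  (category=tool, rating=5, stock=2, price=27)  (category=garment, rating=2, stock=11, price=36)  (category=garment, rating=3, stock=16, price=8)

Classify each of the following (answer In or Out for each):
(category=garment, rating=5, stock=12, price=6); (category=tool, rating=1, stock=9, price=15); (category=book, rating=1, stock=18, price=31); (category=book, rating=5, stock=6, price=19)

Out, Out, In, In

The simplest hypothesis consistent with all the labels is: category is book.
(category=garment, rating=5, stock=12, price=6) — category is garment, hence Out.
(category=tool, rating=1, stock=9, price=15) — category is tool, hence Out.
(category=book, rating=1, stock=18, price=31) — category is book, hence In.
(category=book, rating=5, stock=6, price=19) — category is book, hence In.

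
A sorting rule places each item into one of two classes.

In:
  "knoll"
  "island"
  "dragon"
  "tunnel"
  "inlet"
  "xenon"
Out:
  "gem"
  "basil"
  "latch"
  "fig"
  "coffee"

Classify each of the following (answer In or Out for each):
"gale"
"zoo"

Out, Out

Checking candidate rules against both groups, what survives is: contains 'n'.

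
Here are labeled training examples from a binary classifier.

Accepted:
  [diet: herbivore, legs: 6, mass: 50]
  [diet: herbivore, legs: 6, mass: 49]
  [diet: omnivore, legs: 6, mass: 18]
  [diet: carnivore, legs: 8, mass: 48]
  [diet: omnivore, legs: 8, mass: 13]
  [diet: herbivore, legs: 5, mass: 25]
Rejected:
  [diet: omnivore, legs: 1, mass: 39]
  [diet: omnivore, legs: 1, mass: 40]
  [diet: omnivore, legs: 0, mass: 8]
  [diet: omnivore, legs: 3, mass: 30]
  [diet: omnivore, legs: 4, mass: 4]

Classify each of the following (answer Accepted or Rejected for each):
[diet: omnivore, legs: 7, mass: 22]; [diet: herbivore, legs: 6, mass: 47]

Rule: legs ≥ 5. This holds for each 'Accepted' example and fails for each 'Rejected' one.
[diet: omnivore, legs: 7, mass: 22]: legs = 7 — qualifies, so Accepted.
[diet: herbivore, legs: 6, mass: 47]: legs = 6 — qualifies, so Accepted.

Accepted, Accepted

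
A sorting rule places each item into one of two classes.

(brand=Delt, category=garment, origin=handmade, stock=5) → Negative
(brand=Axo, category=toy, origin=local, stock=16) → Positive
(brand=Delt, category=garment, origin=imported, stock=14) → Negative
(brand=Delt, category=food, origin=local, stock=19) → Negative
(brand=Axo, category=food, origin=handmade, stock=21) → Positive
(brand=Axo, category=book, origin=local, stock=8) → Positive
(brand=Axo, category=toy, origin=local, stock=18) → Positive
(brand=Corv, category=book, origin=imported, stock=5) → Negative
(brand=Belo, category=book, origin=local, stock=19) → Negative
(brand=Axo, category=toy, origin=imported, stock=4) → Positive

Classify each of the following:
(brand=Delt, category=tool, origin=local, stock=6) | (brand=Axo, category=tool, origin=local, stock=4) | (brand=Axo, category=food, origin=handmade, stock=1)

Negative, Positive, Positive

One predicate separates the groups cleanly: brand is Axo.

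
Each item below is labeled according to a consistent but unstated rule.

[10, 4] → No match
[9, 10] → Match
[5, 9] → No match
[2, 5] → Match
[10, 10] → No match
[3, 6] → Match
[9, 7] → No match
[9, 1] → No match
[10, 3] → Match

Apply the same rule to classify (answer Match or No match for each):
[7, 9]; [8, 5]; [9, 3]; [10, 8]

The rule appears to be: sum is odd.
No match: [7, 9], since 7+9 = 16. Match: [8, 5], since 8+5 = 13. No match: [9, 3], since 9+3 = 12. No match: [10, 8], since 10+8 = 18.

No match, Match, No match, No match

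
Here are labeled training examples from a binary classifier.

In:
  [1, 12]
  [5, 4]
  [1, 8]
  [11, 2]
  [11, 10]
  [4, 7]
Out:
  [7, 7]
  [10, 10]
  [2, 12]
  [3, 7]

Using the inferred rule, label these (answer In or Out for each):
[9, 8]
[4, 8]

In, Out

The rule appears to be: sum is odd.
[9, 8]: In (9+8 = 17). [4, 8]: Out (4+8 = 12).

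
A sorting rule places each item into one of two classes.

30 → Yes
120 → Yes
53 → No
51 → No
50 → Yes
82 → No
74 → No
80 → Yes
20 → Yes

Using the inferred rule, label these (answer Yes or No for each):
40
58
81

Rule: multiple of 5. This holds for each 'Yes' example and fails for each 'No' one.
40: Yes (40 = 5·8).
58: No (58 = 5·11 + 3).
81: No (81 = 5·16 + 1).

Yes, No, No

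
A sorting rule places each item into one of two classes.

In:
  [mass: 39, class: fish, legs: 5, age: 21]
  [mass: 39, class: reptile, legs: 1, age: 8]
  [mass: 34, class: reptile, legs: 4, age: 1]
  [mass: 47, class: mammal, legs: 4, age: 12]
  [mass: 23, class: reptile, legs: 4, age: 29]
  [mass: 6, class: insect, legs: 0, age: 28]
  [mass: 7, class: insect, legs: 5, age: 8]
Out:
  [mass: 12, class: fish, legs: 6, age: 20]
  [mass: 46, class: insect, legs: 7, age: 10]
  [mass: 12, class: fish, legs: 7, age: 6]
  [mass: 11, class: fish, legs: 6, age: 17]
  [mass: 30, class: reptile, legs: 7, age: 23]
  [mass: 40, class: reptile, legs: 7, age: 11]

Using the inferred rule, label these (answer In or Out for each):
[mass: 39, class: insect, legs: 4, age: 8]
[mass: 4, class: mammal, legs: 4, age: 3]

In, In

The distinguishing property — legs ≤ 5 — holds for all the 'In' cases and none of the 'Out' cases.
[mass: 39, class: insect, legs: 4, age: 8]: legs = 4, qualifies → In.
[mass: 4, class: mammal, legs: 4, age: 3]: legs = 4, qualifies → In.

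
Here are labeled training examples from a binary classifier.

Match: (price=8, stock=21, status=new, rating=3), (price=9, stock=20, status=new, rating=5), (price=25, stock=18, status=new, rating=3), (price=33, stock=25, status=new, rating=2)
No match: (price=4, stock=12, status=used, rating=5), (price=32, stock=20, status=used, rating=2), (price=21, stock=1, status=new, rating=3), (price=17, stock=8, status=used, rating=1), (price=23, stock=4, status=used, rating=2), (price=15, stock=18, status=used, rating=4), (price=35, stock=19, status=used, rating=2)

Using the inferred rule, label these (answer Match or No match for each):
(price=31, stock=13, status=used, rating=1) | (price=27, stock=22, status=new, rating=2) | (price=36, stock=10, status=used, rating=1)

No match, Match, No match

The pattern is that an item is 'Match' exactly when: status is new AND stock ≥ 4.
(price=31, stock=13, status=used, rating=1) — status is used, stock = 13, hence No match. (price=27, stock=22, status=new, rating=2) — status is new, stock = 22, hence Match. (price=36, stock=10, status=used, rating=1) — status is used, stock = 10, hence No match.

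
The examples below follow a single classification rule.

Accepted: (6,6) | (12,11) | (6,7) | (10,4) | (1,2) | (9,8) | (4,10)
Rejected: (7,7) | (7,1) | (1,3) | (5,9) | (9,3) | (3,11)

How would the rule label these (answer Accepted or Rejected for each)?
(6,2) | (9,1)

Accepted, Rejected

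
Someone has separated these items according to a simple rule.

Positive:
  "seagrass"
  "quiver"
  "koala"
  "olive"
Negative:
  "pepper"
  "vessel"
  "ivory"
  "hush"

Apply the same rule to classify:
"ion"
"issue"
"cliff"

Negative, Positive, Negative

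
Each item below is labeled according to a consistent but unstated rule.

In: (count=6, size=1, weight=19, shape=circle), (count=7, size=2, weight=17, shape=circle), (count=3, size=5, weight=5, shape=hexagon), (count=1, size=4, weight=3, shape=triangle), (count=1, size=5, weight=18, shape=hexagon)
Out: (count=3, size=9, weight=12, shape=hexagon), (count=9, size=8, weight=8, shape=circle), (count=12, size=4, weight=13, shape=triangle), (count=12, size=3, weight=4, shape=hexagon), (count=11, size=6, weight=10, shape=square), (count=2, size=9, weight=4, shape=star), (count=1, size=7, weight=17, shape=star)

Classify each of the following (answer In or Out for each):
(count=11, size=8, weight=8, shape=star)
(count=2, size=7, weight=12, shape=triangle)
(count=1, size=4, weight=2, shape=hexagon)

Rule: count ≤ 7 AND size ≤ 5. This holds for each 'In' example and fails for each 'Out' one.

Out, Out, In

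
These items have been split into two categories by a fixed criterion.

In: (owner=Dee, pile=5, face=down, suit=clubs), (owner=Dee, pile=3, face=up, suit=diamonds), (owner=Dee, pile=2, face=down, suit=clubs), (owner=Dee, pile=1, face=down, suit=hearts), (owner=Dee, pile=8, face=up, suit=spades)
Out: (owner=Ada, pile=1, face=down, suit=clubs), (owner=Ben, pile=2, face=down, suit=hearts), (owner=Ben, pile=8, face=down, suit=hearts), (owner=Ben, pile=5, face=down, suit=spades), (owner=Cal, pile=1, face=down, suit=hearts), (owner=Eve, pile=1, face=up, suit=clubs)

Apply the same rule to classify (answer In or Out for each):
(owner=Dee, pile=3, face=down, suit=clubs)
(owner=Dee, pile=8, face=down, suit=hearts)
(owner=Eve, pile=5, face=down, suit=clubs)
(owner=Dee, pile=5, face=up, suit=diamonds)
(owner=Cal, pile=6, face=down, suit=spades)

Rule: owner is Dee. This holds for each 'In' example and fails for each 'Out' one.
(owner=Dee, pile=3, face=down, suit=clubs): In (owner is Dee). (owner=Dee, pile=8, face=down, suit=hearts): In (owner is Dee). (owner=Eve, pile=5, face=down, suit=clubs): Out (owner is Eve). (owner=Dee, pile=5, face=up, suit=diamonds): In (owner is Dee). (owner=Cal, pile=6, face=down, suit=spades): Out (owner is Cal).

In, In, Out, In, Out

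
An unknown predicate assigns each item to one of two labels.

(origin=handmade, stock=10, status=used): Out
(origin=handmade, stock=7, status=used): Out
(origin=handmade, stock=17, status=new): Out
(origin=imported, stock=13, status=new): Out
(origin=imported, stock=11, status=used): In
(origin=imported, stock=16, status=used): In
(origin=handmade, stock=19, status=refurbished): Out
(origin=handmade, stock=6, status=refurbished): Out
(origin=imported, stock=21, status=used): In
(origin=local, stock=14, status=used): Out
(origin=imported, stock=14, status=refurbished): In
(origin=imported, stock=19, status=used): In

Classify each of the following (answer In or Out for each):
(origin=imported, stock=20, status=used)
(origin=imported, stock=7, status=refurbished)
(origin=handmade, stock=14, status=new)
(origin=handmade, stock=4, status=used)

In, In, Out, Out

The pattern is that an item is 'In' exactly when: origin is imported AND stock ≠ 13.
In: (origin=imported, stock=20, status=used), since origin is imported, stock = 20.
In: (origin=imported, stock=7, status=refurbished), since origin is imported, stock = 7.
Out: (origin=handmade, stock=14, status=new), since origin is handmade, stock = 14.
Out: (origin=handmade, stock=4, status=used), since origin is handmade, stock = 4.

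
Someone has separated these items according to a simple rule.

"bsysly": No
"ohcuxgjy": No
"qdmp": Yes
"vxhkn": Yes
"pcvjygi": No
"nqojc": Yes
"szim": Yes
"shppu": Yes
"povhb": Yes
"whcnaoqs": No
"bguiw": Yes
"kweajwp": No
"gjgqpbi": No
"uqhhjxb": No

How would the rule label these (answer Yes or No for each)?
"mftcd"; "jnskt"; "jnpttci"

Rule: length ≤ 5. This holds for each 'Yes' example and fails for each 'No' one.
"mftcd": length 5, meets the rule → Yes.
"jnskt": length 5, meets the rule → Yes.
"jnpttci": length 7, doesn't qualify → No.

Yes, Yes, No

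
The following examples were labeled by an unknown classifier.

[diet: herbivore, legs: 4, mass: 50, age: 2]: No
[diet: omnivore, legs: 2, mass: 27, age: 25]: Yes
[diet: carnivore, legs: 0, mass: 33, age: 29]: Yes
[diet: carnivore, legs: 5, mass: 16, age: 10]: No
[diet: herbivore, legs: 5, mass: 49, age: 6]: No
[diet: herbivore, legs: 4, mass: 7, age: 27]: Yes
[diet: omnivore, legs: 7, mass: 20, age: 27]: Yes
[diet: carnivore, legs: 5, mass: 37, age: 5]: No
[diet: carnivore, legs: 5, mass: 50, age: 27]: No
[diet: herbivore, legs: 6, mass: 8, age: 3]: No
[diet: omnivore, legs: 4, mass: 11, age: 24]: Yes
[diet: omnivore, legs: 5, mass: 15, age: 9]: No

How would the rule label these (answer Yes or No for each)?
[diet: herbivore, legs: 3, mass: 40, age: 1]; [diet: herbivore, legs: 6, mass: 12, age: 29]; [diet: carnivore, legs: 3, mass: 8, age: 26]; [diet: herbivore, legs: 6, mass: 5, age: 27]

Every 'Yes' example satisfies: age ≥ 24 AND mass ≤ 33. None of the 'No' examples do.
[diet: herbivore, legs: 3, mass: 40, age: 1] → age = 1, mass = 40 → No. [diet: herbivore, legs: 6, mass: 12, age: 29] → age = 29, mass = 12 → Yes. [diet: carnivore, legs: 3, mass: 8, age: 26] → age = 26, mass = 8 → Yes. [diet: herbivore, legs: 6, mass: 5, age: 27] → age = 27, mass = 5 → Yes.

No, Yes, Yes, Yes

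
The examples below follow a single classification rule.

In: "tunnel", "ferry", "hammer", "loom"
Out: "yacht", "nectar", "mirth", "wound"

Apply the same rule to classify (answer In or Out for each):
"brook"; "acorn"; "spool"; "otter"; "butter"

In, Out, In, In, In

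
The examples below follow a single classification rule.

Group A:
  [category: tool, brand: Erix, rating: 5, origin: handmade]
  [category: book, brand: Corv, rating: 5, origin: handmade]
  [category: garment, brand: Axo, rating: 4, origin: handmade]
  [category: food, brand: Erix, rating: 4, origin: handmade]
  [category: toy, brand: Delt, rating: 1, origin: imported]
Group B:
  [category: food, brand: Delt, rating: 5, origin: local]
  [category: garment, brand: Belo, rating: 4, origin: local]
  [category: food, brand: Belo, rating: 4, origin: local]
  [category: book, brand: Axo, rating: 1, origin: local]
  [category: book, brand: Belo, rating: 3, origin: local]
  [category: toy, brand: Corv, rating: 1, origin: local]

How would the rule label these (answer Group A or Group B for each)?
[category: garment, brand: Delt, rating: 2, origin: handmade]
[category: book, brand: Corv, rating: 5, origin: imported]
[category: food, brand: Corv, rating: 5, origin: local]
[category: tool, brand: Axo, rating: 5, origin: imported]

Group A, Group A, Group B, Group A

The pattern is that an item is 'Group A' exactly when: origin is not local.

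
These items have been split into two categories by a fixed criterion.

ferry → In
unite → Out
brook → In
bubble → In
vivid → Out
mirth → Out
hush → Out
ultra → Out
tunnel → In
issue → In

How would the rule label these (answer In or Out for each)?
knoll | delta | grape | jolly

In, Out, Out, In

The distinguishing property — has a double letter — holds for all the 'In' cases and none of the 'Out' cases.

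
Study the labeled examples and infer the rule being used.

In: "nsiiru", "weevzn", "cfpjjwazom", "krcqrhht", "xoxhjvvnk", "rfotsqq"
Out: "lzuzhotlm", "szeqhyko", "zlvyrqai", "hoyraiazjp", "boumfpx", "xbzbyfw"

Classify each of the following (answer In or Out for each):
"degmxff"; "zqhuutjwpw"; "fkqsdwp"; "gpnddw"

In, In, Out, In

The distinguishing property — has a double letter — holds for all the 'In' cases and none of the 'Out' cases.
"degmxff" → 'ff' doubled → In.
"zqhuutjwpw" → 'uu' doubled → In.
"fkqsdwp" → no doubled letter → Out.
"gpnddw" → 'dd' doubled → In.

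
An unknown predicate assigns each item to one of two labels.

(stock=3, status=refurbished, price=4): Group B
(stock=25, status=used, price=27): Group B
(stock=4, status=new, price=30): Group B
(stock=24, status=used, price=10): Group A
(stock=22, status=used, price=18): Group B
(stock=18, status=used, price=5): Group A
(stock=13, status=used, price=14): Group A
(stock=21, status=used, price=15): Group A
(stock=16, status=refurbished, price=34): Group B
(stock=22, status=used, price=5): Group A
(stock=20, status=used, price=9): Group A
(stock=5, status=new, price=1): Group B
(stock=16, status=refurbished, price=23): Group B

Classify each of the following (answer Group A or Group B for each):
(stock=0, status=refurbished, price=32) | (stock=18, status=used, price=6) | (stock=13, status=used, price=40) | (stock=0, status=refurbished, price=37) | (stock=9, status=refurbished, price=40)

Group B, Group A, Group B, Group B, Group B

The classifier is using: status is used AND price ≤ 15.
Group B: (stock=0, status=refurbished, price=32), since status is refurbished, price = 32. Group A: (stock=18, status=used, price=6), since status is used, price = 6. Group B: (stock=13, status=used, price=40), since status is used, price = 40. Group B: (stock=0, status=refurbished, price=37), since status is refurbished, price = 37. Group B: (stock=9, status=refurbished, price=40), since status is refurbished, price = 40.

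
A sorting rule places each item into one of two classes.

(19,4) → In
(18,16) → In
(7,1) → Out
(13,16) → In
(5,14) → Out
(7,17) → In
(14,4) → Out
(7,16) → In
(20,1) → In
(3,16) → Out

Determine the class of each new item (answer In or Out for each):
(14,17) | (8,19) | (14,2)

The simplest hypothesis consistent with all the labels is: sum ≥ 21.
(14,17): 14+17 = 31, passes → In.
(8,19): 8+19 = 27, passes → In.
(14,2): 14+2 = 16, doesn't match → Out.

In, In, Out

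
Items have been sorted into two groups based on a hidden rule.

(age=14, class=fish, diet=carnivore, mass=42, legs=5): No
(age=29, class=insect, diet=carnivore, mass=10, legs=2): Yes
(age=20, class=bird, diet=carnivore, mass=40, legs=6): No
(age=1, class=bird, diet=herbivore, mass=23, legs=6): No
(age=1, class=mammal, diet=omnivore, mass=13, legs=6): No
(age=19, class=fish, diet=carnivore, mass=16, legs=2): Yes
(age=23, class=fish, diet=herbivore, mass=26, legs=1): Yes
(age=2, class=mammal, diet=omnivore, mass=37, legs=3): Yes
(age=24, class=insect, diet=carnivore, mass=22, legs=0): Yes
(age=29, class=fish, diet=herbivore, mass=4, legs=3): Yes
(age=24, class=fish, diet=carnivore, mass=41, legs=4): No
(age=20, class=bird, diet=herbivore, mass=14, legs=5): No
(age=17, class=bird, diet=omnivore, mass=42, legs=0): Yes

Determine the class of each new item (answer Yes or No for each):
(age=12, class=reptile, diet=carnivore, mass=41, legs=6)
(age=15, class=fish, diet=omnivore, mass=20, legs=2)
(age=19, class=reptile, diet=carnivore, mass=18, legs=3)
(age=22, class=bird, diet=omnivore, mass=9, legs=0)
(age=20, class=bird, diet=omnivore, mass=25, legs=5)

Every 'Yes' example satisfies: legs ≤ 3. None of the 'No' examples do.
(age=12, class=reptile, diet=carnivore, mass=41, legs=6): legs = 6, lacks this property → No. (age=15, class=fish, diet=omnivore, mass=20, legs=2): legs = 2, passes → Yes. (age=19, class=reptile, diet=carnivore, mass=18, legs=3): legs = 3, passes → Yes. (age=22, class=bird, diet=omnivore, mass=9, legs=0): legs = 0, passes → Yes. (age=20, class=bird, diet=omnivore, mass=25, legs=5): legs = 5, lacks this property → No.

No, Yes, Yes, Yes, No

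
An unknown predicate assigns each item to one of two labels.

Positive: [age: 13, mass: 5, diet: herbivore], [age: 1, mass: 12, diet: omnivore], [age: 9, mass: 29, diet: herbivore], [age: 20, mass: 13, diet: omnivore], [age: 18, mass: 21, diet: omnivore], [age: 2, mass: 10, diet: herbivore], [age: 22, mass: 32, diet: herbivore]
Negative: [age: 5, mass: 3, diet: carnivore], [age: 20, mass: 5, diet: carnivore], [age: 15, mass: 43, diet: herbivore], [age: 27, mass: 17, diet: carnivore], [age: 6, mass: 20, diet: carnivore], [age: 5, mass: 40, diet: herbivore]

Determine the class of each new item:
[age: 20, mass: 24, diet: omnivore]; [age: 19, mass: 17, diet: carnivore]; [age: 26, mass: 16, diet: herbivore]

Positive, Negative, Positive

One predicate separates the groups cleanly: diet is not carnivore AND mass ≤ 32.
Positive: [age: 20, mass: 24, diet: omnivore], since diet is omnivore, mass = 24. Negative: [age: 19, mass: 17, diet: carnivore], since diet is carnivore, mass = 17. Positive: [age: 26, mass: 16, diet: herbivore], since diet is herbivore, mass = 16.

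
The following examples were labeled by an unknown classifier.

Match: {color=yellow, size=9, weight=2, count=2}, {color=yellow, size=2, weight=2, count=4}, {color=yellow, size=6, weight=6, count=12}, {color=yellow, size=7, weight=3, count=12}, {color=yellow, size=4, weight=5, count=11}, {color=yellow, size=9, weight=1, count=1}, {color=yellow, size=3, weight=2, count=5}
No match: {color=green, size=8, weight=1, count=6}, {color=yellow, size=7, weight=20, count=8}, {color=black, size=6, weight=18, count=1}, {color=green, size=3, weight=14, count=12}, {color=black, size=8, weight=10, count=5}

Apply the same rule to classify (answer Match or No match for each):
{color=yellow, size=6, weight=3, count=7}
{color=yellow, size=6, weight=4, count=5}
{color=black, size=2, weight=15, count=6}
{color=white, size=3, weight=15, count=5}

Match, Match, No match, No match

Every 'Match' example satisfies: color is yellow AND weight ≤ 6. None of the 'No match' examples do.
Match: {color=yellow, size=6, weight=3, count=7}, since color is yellow, weight = 3.
Match: {color=yellow, size=6, weight=4, count=5}, since color is yellow, weight = 4.
No match: {color=black, size=2, weight=15, count=6}, since color is black, weight = 15.
No match: {color=white, size=3, weight=15, count=5}, since color is white, weight = 15.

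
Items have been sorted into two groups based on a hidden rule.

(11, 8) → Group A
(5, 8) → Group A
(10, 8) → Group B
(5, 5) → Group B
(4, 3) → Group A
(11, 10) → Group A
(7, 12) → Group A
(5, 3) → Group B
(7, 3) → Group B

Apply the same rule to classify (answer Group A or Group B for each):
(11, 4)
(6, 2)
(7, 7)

Group A, Group B, Group B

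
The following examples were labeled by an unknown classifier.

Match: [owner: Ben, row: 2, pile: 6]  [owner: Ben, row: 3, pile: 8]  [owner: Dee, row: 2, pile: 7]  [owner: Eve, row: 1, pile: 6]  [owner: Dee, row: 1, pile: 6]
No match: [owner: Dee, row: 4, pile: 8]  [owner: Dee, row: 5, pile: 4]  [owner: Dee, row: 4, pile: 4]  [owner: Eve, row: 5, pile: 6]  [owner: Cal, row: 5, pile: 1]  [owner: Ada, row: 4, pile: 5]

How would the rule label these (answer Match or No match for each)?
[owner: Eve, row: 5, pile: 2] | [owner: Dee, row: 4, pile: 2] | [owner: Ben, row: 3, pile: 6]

The simplest hypothesis consistent with all the labels is: row ≤ 3.

No match, No match, Match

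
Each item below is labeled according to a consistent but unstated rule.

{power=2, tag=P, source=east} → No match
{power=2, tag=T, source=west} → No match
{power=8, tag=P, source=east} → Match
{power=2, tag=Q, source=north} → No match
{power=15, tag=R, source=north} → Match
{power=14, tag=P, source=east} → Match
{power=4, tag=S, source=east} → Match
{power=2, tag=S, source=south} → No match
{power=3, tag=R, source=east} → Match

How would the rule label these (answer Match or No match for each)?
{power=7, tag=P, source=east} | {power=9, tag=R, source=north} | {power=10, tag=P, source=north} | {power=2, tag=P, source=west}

Match, Match, Match, No match

'Match' ⟺ power ≥ 3.
{power=7, tag=P, source=east}: Match (power = 7). {power=9, tag=R, source=north}: Match (power = 9). {power=10, tag=P, source=north}: Match (power = 10). {power=2, tag=P, source=west}: No match (power = 2).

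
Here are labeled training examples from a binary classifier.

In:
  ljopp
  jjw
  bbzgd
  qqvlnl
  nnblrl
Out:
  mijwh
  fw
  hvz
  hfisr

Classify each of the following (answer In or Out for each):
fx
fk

'In' ⟺ has a double letter.

Out, Out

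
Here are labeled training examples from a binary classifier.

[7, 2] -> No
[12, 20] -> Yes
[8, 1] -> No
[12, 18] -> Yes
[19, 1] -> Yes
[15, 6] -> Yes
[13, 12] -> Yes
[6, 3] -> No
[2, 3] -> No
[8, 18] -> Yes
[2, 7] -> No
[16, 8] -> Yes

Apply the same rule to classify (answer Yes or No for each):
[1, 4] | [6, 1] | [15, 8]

No, No, Yes

The pattern is that an item is 'Yes' exactly when: sum ≥ 20.
[1, 4]: 1+4 = 5 — does not pass, so No. [6, 1]: 6+1 = 7 — does not pass, so No. [15, 8]: 15+8 = 23 — passes, so Yes.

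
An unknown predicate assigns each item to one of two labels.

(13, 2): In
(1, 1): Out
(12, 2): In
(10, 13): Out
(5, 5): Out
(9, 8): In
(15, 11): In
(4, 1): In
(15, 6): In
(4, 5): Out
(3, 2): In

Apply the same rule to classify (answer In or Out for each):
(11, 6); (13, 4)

In, In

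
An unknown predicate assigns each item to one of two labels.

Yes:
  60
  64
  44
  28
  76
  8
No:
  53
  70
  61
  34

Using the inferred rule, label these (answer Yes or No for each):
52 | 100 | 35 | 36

Yes, Yes, No, Yes

Checking candidate rules against both groups, what survives is: multiple of 4.
52: 52 = 4·13, qualifies → Yes. 100: 100 = 4·25, qualifies → Yes. 35: 35 = 4·8 + 3, fails the rule → No. 36: 36 = 4·9, qualifies → Yes.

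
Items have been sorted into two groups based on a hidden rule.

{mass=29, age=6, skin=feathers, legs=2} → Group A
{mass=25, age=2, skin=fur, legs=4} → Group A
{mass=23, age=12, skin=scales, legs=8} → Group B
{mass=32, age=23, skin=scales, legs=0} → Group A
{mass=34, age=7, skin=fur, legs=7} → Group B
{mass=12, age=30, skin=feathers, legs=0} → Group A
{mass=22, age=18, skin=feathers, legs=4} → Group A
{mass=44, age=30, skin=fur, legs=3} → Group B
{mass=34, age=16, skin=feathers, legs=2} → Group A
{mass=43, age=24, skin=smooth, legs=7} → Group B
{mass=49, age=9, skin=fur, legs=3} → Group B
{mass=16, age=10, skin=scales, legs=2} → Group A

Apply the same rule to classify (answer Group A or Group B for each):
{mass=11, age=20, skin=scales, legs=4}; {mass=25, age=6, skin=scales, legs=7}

Group A, Group B

The common property of the 'Group A' items is: mass ≤ 34 AND legs ≤ 4. No 'Group B' item has it.
{mass=11, age=20, skin=scales, legs=4} — mass = 11, legs = 4, hence Group A.
{mass=25, age=6, skin=scales, legs=7} — mass = 25, legs = 7, hence Group B.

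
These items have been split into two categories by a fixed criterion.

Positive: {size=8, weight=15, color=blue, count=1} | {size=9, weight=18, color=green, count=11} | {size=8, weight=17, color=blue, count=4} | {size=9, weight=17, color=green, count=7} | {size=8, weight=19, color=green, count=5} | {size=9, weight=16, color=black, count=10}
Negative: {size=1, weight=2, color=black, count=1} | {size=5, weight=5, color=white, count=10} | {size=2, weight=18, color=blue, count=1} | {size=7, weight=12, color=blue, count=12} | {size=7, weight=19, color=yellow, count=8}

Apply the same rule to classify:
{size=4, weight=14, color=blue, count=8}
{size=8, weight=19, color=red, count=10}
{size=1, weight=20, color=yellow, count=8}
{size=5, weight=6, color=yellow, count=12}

Negative, Positive, Negative, Negative

All 'Positive' examples share one property — size ≥ 8 — and every 'Negative' example lacks it.
{size=4, weight=14, color=blue, count=8} — size = 4, hence Negative. {size=8, weight=19, color=red, count=10} — size = 8, hence Positive. {size=1, weight=20, color=yellow, count=8} — size = 1, hence Negative. {size=5, weight=6, color=yellow, count=12} — size = 5, hence Negative.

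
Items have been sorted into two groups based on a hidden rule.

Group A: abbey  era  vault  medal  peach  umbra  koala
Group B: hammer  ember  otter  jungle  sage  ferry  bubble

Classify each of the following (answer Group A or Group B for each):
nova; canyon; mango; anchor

Group B, Group B, Group A, Group B

'Group A' ⟺ odd length AND contains 'a'.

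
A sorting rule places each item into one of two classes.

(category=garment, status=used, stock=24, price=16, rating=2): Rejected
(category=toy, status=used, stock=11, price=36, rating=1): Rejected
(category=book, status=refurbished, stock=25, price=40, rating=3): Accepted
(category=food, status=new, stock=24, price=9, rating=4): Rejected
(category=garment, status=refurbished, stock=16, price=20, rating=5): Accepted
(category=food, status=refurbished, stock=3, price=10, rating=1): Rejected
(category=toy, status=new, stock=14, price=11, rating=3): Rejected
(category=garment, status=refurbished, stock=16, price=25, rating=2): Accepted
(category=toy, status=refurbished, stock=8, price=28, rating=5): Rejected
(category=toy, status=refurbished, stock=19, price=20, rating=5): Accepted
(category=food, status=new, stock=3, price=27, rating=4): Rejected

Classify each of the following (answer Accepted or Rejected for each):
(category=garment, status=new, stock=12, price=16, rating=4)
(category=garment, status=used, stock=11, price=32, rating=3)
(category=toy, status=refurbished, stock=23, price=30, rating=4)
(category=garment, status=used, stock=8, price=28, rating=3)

The common property of the 'Accepted' items is: status is refurbished AND stock ≥ 11. No 'Rejected' item has it.

Rejected, Rejected, Accepted, Rejected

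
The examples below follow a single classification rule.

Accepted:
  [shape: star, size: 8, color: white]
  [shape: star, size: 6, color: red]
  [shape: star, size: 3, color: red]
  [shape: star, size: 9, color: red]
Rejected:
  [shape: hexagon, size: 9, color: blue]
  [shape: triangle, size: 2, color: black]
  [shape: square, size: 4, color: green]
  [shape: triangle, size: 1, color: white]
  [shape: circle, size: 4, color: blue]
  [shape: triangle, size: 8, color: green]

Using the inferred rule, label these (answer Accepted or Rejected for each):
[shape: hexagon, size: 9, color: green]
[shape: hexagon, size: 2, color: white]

Rejected, Rejected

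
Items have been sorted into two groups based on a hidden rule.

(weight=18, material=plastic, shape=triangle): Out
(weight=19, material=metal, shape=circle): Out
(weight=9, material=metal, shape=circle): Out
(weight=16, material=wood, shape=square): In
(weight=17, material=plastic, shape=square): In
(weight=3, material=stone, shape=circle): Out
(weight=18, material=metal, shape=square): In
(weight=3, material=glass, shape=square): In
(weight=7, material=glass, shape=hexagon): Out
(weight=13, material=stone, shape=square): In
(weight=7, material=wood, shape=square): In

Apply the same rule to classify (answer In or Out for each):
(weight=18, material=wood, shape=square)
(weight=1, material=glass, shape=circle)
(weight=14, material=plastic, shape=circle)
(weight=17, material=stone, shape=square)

In, Out, Out, In

Looking at the examples, the only property every 'In' case has and every 'Out' case lacks is: shape is square.
(weight=18, material=wood, shape=square): shape is square — fits, so In.
(weight=1, material=glass, shape=circle): shape is circle — does not pass, so Out.
(weight=14, material=plastic, shape=circle): shape is circle — does not pass, so Out.
(weight=17, material=stone, shape=square): shape is square — fits, so In.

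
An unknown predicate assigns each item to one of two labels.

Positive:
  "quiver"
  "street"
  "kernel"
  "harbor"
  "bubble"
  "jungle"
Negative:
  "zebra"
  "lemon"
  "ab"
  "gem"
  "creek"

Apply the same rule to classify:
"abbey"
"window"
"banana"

The simplest hypothesis consistent with all the labels is: length 6.
"abbey" → length 5 → Negative. "window" → length 6 → Positive. "banana" → length 6 → Positive.

Negative, Positive, Positive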